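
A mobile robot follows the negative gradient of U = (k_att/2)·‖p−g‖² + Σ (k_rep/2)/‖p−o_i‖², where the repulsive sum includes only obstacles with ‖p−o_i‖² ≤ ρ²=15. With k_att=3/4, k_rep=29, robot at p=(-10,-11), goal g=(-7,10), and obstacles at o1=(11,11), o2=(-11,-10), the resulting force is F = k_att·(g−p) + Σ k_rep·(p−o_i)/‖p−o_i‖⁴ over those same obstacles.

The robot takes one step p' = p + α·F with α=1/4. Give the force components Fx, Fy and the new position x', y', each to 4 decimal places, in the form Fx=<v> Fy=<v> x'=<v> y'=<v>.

Fx=9.5000 Fy=8.5000 x'=-7.6250 y'=-8.8750

F_att = 3/4·(g−p) = 3/4·(3,21) = (2.2500,15.7500)
o1: d²=925 > ρ²=15 → inactive
o2: d²=2 ≤ ρ²=15; F_rep = 29·(1,-1)/2² = (7.2500,-7.2500)
F = F_att + ΣF_rep = (9.5000,8.5000)
p' = p + 1/4·F = (-7.6250,-8.8750)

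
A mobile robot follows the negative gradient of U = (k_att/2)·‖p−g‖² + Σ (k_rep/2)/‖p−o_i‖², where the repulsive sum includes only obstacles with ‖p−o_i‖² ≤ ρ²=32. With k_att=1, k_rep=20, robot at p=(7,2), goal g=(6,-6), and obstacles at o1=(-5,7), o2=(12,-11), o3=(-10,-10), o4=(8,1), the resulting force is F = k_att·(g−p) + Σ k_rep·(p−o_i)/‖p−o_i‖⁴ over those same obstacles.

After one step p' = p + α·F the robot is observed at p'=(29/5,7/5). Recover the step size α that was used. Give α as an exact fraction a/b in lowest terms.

α = 1/5

F_att = 1·(g−p) = 1·(-1,-8) = (-1.0000,-8.0000)
o1: d²=169 > ρ²=32 → inactive
o2: d²=194 > ρ²=32 → inactive
o3: d²=433 > ρ²=32 → inactive
o4: d²=2 ≤ ρ²=32; F_rep = 20·(-1,1)/2² = (-5.0000,5.0000)
F = F_att + ΣF_rep = (-6.0000,-3.0000)
Δp = p'−p = (-1.2000,-0.6000); α = Δx/Fx = (-6/5) / (-6) = 1/5
check: Δy/Fy = (-3/5) / (-3) = 1/5 ✓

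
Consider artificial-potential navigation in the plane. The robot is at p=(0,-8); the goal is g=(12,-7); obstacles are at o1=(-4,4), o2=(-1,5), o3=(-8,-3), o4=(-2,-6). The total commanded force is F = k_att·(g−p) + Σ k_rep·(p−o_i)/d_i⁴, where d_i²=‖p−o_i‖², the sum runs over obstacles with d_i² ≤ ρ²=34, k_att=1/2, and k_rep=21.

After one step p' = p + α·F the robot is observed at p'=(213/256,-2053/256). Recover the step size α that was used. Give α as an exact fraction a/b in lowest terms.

α = 1/8

F_att = 1/2·(g−p) = 1/2·(12,1) = (6.0000,0.5000)
o1: d²=160 > ρ²=34 → inactive
o2: d²=170 > ρ²=34 → inactive
o3: d²=89 > ρ²=34 → inactive
o4: d²=8 ≤ ρ²=34; F_rep = 21·(2,-2)/8² = (0.6562,-0.6562)
F = F_att + ΣF_rep = (6.6562,-0.1562)
Δp = p'−p = (0.8320,-0.0195); α = Δx/Fx = (213/256) / (213/32) = 1/8
check: Δy/Fy = (-5/256) / (-5/32) = 1/8 ✓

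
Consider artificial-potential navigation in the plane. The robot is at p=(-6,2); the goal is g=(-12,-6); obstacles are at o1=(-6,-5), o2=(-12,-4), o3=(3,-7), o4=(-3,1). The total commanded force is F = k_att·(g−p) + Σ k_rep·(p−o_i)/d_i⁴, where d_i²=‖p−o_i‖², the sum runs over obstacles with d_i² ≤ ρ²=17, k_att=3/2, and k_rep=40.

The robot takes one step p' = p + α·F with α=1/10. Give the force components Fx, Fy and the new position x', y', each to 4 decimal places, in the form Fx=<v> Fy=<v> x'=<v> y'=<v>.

F_att = 3/2·(g−p) = 3/2·(-6,-8) = (-9.0000,-12.0000)
o1: d²=49 > ρ²=17 → inactive
o2: d²=72 > ρ²=17 → inactive
o3: d²=162 > ρ²=17 → inactive
o4: d²=10 ≤ ρ²=17; F_rep = 40·(-3,1)/10² = (-1.2000,0.4000)
F = F_att + ΣF_rep = (-10.2000,-11.6000)
p' = p + 1/10·F = (-7.0200,0.8400)

Fx=-10.2000 Fy=-11.6000 x'=-7.0200 y'=0.8400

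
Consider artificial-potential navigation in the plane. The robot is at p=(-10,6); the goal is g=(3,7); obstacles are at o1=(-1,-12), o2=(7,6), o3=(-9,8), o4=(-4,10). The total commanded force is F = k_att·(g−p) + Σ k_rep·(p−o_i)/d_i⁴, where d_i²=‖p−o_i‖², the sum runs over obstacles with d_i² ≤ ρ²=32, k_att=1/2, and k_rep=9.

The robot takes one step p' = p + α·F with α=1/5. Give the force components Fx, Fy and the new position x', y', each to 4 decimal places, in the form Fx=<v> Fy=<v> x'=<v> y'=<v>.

F_att = 1/2·(g−p) = 1/2·(13,1) = (6.5000,0.5000)
o1: d²=405 > ρ²=32 → inactive
o2: d²=289 > ρ²=32 → inactive
o3: d²=5 ≤ ρ²=32; F_rep = 9·(-1,-2)/5² = (-0.3600,-0.7200)
o4: d²=52 > ρ²=32 → inactive
F = F_att + ΣF_rep = (6.1400,-0.2200)
p' = p + 1/5·F = (-8.7720,5.9560)

Fx=6.1400 Fy=-0.2200 x'=-8.7720 y'=5.9560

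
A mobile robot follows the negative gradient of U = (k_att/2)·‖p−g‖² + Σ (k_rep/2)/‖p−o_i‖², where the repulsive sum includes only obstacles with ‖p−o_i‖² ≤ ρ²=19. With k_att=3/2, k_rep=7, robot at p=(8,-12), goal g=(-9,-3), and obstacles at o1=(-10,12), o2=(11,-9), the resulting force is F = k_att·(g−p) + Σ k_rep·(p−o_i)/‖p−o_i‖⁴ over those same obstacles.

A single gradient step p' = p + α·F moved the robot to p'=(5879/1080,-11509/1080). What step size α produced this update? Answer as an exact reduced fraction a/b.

α = 1/10

F_att = 3/2·(g−p) = 3/2·(-17,9) = (-25.5000,13.5000)
o1: d²=900 > ρ²=19 → inactive
o2: d²=18 ≤ ρ²=19; F_rep = 7·(-3,-3)/18² = (-0.0648,-0.0648)
F = F_att + ΣF_rep = (-25.5648,13.4352)
Δp = p'−p = (-2.5565,1.3435); α = Δx/Fx = (-2761/1080) / (-2761/108) = 1/10
check: Δy/Fy = (1451/1080) / (1451/108) = 1/10 ✓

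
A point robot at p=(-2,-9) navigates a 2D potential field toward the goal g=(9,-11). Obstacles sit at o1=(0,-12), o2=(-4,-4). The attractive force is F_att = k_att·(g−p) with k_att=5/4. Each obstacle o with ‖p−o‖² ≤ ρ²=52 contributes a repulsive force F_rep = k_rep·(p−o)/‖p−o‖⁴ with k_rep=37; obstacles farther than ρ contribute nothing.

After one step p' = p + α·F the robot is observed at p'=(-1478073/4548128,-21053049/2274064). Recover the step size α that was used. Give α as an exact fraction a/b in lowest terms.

F_att = 5/4·(g−p) = 5/4·(11,-2) = (13.7500,-2.5000)
o1: d²=13 ≤ ρ²=52; F_rep = 37·(-2,3)/13² = (-0.4379,0.6568)
o2: d²=29 ≤ ρ²=52; F_rep = 37·(2,-5)/29² = (0.0880,-0.2200)
F = F_att + ΣF_rep = (13.4001,-2.0632)
Δp = p'−p = (1.6750,-0.2579); α = Δx/Fx = (7618183/4548128) / (7618183/568516) = 1/8
check: Δy/Fy = (-586473/2274064) / (-586473/284258) = 1/8 ✓

α = 1/8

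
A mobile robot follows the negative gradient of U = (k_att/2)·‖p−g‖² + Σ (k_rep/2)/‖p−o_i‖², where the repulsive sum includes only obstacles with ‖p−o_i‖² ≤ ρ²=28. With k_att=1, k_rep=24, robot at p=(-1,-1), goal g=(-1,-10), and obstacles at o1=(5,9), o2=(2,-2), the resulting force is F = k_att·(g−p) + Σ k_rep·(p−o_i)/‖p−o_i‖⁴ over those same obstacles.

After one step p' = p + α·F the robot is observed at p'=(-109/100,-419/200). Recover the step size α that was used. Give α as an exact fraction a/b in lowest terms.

α = 1/8

F_att = 1·(g−p) = 1·(0,-9) = (0.0000,-9.0000)
o1: d²=136 > ρ²=28 → inactive
o2: d²=10 ≤ ρ²=28; F_rep = 24·(-3,1)/10² = (-0.7200,0.2400)
F = F_att + ΣF_rep = (-0.7200,-8.7600)
Δp = p'−p = (-0.0900,-1.0950); α = Δx/Fx = (-9/100) / (-18/25) = 1/8
check: Δy/Fy = (-219/200) / (-219/25) = 1/8 ✓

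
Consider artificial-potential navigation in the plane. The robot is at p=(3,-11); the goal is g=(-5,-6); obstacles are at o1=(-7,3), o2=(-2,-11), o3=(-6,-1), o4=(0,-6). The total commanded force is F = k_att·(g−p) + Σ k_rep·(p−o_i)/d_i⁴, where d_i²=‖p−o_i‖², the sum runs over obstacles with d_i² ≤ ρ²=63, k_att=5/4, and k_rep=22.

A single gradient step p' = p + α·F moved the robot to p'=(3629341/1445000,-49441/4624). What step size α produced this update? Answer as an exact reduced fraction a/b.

F_att = 5/4·(g−p) = 5/4·(-8,5) = (-10.0000,6.2500)
o1: d²=296 > ρ²=63 → inactive
o2: d²=25 ≤ ρ²=63; F_rep = 22·(5,0)/25² = (0.1760,0.0000)
o3: d²=181 > ρ²=63 → inactive
o4: d²=34 ≤ ρ²=63; F_rep = 22·(3,-5)/34² = (0.0571,-0.0952)
F = F_att + ΣF_rep = (-9.7669,6.1548)
Δp = p'−p = (-0.4883,0.3077); α = Δx/Fx = (-705659/1445000) / (-705659/72250) = 1/20
check: Δy/Fy = (1423/4624) / (7115/1156) = 1/20 ✓

α = 1/20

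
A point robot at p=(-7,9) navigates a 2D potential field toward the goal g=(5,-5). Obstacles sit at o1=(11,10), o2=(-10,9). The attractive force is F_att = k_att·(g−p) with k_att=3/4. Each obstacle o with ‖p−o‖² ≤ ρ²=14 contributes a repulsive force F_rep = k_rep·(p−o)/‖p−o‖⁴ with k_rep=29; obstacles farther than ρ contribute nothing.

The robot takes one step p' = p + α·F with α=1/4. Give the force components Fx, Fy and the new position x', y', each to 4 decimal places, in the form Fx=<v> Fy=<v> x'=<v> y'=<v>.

Fx=10.0741 Fy=-10.5000 x'=-4.4815 y'=6.3750

F_att = 3/4·(g−p) = 3/4·(12,-14) = (9.0000,-10.5000)
o1: d²=325 > ρ²=14 → inactive
o2: d²=9 ≤ ρ²=14; F_rep = 29·(3,0)/9² = (1.0741,0.0000)
F = F_att + ΣF_rep = (10.0741,-10.5000)
p' = p + 1/4·F = (-4.4815,6.3750)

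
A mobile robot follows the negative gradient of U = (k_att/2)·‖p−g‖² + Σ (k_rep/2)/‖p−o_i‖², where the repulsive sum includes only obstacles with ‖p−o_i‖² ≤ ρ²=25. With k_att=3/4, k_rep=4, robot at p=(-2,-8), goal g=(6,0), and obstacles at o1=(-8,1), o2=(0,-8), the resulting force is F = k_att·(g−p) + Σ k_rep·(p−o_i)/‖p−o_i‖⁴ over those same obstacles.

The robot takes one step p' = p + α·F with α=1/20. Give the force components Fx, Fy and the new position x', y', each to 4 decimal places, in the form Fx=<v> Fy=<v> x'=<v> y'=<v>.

Fx=5.5000 Fy=6.0000 x'=-1.7250 y'=-7.7000

F_att = 3/4·(g−p) = 3/4·(8,8) = (6.0000,6.0000)
o1: d²=117 > ρ²=25 → inactive
o2: d²=4 ≤ ρ²=25; F_rep = 4·(-2,0)/4² = (-0.5000,0.0000)
F = F_att + ΣF_rep = (5.5000,6.0000)
p' = p + 1/20·F = (-1.7250,-7.7000)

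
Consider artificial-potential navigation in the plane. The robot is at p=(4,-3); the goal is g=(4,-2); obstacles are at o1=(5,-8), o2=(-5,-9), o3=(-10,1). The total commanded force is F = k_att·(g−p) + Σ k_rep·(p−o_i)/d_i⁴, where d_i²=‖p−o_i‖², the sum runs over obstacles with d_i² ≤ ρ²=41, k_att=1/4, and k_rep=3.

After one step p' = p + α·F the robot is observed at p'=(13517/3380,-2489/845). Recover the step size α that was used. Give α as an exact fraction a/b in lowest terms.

α = 1/5

F_att = 1/4·(g−p) = 1/4·(0,1) = (0.0000,0.2500)
o1: d²=26 ≤ ρ²=41; F_rep = 3·(-1,5)/26² = (-0.0044,0.0222)
o2: d²=117 > ρ²=41 → inactive
o3: d²=212 > ρ²=41 → inactive
F = F_att + ΣF_rep = (-0.0044,0.2722)
Δp = p'−p = (-0.0009,0.0544); α = Δx/Fx = (-3/3380) / (-3/676) = 1/5
check: Δy/Fy = (46/845) / (46/169) = 1/5 ✓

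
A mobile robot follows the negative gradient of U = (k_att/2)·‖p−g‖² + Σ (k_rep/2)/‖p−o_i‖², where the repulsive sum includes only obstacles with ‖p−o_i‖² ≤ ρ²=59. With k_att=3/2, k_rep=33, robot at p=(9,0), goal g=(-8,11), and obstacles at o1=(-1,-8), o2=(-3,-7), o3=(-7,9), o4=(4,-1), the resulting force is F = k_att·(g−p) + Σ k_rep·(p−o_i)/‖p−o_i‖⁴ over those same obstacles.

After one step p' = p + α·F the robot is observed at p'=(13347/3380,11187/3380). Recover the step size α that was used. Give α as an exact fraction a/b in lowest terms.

F_att = 3/2·(g−p) = 3/2·(-17,11) = (-25.5000,16.5000)
o1: d²=164 > ρ²=59 → inactive
o2: d²=193 > ρ²=59 → inactive
o3: d²=337 > ρ²=59 → inactive
o4: d²=26 ≤ ρ²=59; F_rep = 33·(5,1)/26² = (0.2441,0.0488)
F = F_att + ΣF_rep = (-25.2559,16.5488)
Δp = p'−p = (-5.0512,3.3098); α = Δx/Fx = (-17073/3380) / (-17073/676) = 1/5
check: Δy/Fy = (11187/3380) / (11187/676) = 1/5 ✓

α = 1/5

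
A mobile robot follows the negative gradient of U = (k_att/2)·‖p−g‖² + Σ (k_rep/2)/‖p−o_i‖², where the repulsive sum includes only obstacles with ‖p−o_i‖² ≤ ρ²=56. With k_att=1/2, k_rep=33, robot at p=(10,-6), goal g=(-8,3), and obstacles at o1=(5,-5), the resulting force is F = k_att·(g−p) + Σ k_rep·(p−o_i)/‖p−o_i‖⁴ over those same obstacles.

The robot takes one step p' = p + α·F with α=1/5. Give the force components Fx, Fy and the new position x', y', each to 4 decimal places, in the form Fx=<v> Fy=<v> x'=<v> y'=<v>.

F_att = 1/2·(g−p) = 1/2·(-18,9) = (-9.0000,4.5000)
o1: d²=26 ≤ ρ²=56; F_rep = 33·(5,-1)/26² = (0.2441,-0.0488)
F = F_att + ΣF_rep = (-8.7559,4.4512)
p' = p + 1/5·F = (8.2488,-5.1098)

Fx=-8.7559 Fy=4.4512 x'=8.2488 y'=-5.1098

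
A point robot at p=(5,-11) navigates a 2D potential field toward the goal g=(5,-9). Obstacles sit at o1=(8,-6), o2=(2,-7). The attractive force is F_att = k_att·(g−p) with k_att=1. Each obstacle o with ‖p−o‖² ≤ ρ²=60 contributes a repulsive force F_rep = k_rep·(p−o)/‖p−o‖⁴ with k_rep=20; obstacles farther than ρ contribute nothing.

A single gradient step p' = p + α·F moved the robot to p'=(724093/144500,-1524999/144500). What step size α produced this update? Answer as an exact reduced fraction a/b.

F_att = 1·(g−p) = 1·(0,2) = (0.0000,2.0000)
o1: d²=34 ≤ ρ²=60; F_rep = 20·(-3,-5)/34² = (-0.0519,-0.0865)
o2: d²=25 ≤ ρ²=60; F_rep = 20·(3,-4)/25² = (0.0960,-0.1280)
F = F_att + ΣF_rep = (0.0441,1.7855)
Δp = p'−p = (0.0110,0.4464); α = Δx/Fx = (1593/144500) / (1593/36125) = 1/4
check: Δy/Fy = (64501/144500) / (64501/36125) = 1/4 ✓

α = 1/4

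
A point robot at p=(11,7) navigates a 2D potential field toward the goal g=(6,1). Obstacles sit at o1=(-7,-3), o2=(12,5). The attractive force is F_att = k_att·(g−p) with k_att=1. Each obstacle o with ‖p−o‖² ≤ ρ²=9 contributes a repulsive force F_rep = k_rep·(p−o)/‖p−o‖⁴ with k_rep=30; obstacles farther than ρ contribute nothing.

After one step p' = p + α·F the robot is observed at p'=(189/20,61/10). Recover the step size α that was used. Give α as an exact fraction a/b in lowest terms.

F_att = 1·(g−p) = 1·(-5,-6) = (-5.0000,-6.0000)
o1: d²=424 > ρ²=9 → inactive
o2: d²=5 ≤ ρ²=9; F_rep = 30·(-1,2)/5² = (-1.2000,2.4000)
F = F_att + ΣF_rep = (-6.2000,-3.6000)
Δp = p'−p = (-1.5500,-0.9000); α = Δx/Fx = (-31/20) / (-31/5) = 1/4
check: Δy/Fy = (-9/10) / (-18/5) = 1/4 ✓

α = 1/4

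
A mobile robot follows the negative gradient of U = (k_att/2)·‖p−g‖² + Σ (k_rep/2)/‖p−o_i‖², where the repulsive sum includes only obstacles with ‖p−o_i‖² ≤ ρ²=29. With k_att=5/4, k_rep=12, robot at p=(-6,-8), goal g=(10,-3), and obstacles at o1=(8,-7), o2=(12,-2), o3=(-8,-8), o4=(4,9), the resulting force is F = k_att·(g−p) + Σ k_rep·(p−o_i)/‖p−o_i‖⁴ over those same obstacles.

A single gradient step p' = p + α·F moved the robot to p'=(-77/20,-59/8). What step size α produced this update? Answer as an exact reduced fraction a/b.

α = 1/10

F_att = 5/4·(g−p) = 5/4·(16,5) = (20.0000,6.2500)
o1: d²=197 > ρ²=29 → inactive
o2: d²=360 > ρ²=29 → inactive
o3: d²=4 ≤ ρ²=29; F_rep = 12·(2,0)/4² = (1.5000,0.0000)
o4: d²=389 > ρ²=29 → inactive
F = F_att + ΣF_rep = (21.5000,6.2500)
Δp = p'−p = (2.1500,0.6250); α = Δx/Fx = (43/20) / (43/2) = 1/10
check: Δy/Fy = (5/8) / (25/4) = 1/10 ✓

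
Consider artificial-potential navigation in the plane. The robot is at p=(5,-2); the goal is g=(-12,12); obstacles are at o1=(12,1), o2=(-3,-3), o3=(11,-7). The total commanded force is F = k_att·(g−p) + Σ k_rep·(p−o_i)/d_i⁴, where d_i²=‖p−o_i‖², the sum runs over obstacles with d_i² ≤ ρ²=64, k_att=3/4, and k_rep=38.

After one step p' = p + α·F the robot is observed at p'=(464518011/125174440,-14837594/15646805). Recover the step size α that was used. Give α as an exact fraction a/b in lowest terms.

F_att = 3/4·(g−p) = 3/4·(-17,14) = (-12.7500,10.5000)
o1: d²=58 ≤ ρ²=64; F_rep = 38·(-7,-3)/58² = (-0.0791,-0.0339)
o2: d²=65 > ρ²=64 → inactive
o3: d²=61 ≤ ρ²=64; F_rep = 38·(-6,5)/61² = (-0.0613,0.0511)
F = F_att + ΣF_rep = (-12.8903,10.5172)
Δp = p'−p = (-1.2890,1.0517); α = Δx/Fx = (-161354189/125174440) / (-161354189/12517444) = 1/10
check: Δy/Fy = (16456016/15646805) / (32912032/3129361) = 1/10 ✓

α = 1/10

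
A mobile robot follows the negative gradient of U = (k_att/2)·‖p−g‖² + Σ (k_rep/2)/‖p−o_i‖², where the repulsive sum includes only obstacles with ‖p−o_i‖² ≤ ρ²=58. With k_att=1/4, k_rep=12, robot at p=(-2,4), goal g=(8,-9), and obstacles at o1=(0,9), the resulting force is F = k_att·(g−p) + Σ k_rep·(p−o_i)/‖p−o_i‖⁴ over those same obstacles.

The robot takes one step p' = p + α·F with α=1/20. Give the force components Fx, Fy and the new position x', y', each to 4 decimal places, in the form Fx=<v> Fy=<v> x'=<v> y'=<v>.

F_att = 1/4·(g−p) = 1/4·(10,-13) = (2.5000,-3.2500)
o1: d²=29 ≤ ρ²=58; F_rep = 12·(-2,-5)/29² = (-0.0285,-0.0713)
F = F_att + ΣF_rep = (2.4715,-3.3213)
p' = p + 1/20·F = (-1.8764,3.8339)

Fx=2.4715 Fy=-3.3213 x'=-1.8764 y'=3.8339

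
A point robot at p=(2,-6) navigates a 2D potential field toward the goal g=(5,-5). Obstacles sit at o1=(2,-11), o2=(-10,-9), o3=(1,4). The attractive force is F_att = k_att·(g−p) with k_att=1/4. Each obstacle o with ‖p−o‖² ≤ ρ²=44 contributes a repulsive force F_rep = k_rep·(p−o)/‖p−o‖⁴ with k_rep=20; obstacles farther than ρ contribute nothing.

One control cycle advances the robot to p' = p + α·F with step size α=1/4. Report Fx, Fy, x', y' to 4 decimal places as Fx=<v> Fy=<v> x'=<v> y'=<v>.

F_att = 1/4·(g−p) = 1/4·(3,1) = (0.7500,0.2500)
o1: d²=25 ≤ ρ²=44; F_rep = 20·(0,5)/25² = (0.0000,0.1600)
o2: d²=153 > ρ²=44 → inactive
o3: d²=101 > ρ²=44 → inactive
F = F_att + ΣF_rep = (0.7500,0.4100)
p' = p + 1/4·F = (2.1875,-5.8975)

Fx=0.7500 Fy=0.4100 x'=2.1875 y'=-5.8975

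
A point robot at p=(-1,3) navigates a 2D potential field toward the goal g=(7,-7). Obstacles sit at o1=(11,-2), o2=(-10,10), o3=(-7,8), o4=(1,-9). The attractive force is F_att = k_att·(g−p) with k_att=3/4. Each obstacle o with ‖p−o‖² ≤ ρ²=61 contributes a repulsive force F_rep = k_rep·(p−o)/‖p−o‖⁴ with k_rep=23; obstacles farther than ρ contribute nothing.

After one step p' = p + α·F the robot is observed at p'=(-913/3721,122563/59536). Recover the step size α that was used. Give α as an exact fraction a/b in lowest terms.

α = 1/8

F_att = 3/4·(g−p) = 3/4·(8,-10) = (6.0000,-7.5000)
o1: d²=169 > ρ²=61 → inactive
o2: d²=130 > ρ²=61 → inactive
o3: d²=61 ≤ ρ²=61; F_rep = 23·(6,-5)/61² = (0.0371,-0.0309)
o4: d²=148 > ρ²=61 → inactive
F = F_att + ΣF_rep = (6.0371,-7.5309)
Δp = p'−p = (0.7546,-0.9414); α = Δx/Fx = (2808/3721) / (22464/3721) = 1/8
check: Δy/Fy = (-56045/59536) / (-56045/7442) = 1/8 ✓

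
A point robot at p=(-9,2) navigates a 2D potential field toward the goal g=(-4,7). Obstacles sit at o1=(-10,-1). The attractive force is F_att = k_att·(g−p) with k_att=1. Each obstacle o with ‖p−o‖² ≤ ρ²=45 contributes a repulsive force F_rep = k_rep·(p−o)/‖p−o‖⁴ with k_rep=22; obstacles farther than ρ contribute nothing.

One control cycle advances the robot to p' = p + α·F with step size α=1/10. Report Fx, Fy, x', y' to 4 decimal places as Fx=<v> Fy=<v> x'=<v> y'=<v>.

F_att = 1·(g−p) = 1·(5,5) = (5.0000,5.0000)
o1: d²=10 ≤ ρ²=45; F_rep = 22·(1,3)/10² = (0.2200,0.6600)
F = F_att + ΣF_rep = (5.2200,5.6600)
p' = p + 1/10·F = (-8.4780,2.5660)

Fx=5.2200 Fy=5.6600 x'=-8.4780 y'=2.5660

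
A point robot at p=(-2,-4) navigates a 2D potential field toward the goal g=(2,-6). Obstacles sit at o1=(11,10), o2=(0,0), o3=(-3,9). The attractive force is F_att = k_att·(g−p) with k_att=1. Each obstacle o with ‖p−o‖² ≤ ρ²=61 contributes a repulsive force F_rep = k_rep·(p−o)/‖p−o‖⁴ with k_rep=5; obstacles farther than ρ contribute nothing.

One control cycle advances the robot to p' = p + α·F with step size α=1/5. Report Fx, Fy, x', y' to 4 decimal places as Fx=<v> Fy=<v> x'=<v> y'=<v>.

F_att = 1·(g−p) = 1·(4,-2) = (4.0000,-2.0000)
o1: d²=365 > ρ²=61 → inactive
o2: d²=20 ≤ ρ²=61; F_rep = 5·(-2,-4)/20² = (-0.0250,-0.0500)
o3: d²=170 > ρ²=61 → inactive
F = F_att + ΣF_rep = (3.9750,-2.0500)
p' = p + 1/5·F = (-1.2050,-4.4100)

Fx=3.9750 Fy=-2.0500 x'=-1.2050 y'=-4.4100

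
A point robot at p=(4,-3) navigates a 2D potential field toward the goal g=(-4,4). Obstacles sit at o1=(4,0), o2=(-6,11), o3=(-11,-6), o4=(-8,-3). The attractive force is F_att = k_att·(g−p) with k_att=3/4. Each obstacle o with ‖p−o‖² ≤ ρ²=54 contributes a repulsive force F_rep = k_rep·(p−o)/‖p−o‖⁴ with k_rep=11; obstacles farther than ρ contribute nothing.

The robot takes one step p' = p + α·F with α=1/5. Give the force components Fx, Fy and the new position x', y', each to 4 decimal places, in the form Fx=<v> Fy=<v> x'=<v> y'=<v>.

Fx=-6.0000 Fy=4.8426 x'=2.8000 y'=-2.0315

F_att = 3/4·(g−p) = 3/4·(-8,7) = (-6.0000,5.2500)
o1: d²=9 ≤ ρ²=54; F_rep = 11·(0,-3)/9² = (0.0000,-0.4074)
o2: d²=296 > ρ²=54 → inactive
o3: d²=234 > ρ²=54 → inactive
o4: d²=144 > ρ²=54 → inactive
F = F_att + ΣF_rep = (-6.0000,4.8426)
p' = p + 1/5·F = (2.8000,-2.0315)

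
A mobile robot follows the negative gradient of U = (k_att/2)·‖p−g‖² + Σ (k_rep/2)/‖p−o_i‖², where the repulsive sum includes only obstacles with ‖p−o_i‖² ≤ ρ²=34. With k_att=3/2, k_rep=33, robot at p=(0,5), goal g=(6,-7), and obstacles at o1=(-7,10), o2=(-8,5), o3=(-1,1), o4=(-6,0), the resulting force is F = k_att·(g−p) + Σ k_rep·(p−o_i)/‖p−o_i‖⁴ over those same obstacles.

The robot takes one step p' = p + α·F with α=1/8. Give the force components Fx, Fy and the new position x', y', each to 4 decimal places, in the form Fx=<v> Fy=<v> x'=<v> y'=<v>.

F_att = 3/2·(g−p) = 3/2·(6,-12) = (9.0000,-18.0000)
o1: d²=74 > ρ²=34 → inactive
o2: d²=64 > ρ²=34 → inactive
o3: d²=17 ≤ ρ²=34; F_rep = 33·(1,4)/17² = (0.1142,0.4567)
o4: d²=61 > ρ²=34 → inactive
F = F_att + ΣF_rep = (9.1142,-17.5433)
p' = p + 1/8·F = (1.1393,2.8071)

Fx=9.1142 Fy=-17.5433 x'=1.1393 y'=2.8071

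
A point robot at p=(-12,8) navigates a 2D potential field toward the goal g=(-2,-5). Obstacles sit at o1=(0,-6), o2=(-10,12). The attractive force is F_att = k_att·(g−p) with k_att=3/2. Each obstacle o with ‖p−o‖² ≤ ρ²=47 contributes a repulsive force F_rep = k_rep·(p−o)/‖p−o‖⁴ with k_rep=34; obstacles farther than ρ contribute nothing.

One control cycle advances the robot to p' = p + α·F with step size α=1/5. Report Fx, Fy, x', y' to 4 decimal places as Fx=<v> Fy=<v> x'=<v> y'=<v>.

Fx=14.8300 Fy=-19.8400 x'=-9.0340 y'=4.0320

F_att = 3/2·(g−p) = 3/2·(10,-13) = (15.0000,-19.5000)
o1: d²=340 > ρ²=47 → inactive
o2: d²=20 ≤ ρ²=47; F_rep = 34·(-2,-4)/20² = (-0.1700,-0.3400)
F = F_att + ΣF_rep = (14.8300,-19.8400)
p' = p + 1/5·F = (-9.0340,4.0320)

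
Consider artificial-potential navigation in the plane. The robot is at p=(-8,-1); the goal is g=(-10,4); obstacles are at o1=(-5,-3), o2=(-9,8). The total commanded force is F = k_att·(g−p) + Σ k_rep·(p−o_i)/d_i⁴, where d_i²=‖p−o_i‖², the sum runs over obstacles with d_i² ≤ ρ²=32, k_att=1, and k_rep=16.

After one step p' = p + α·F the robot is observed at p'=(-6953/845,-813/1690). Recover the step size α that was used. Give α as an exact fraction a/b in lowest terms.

α = 1/10

F_att = 1·(g−p) = 1·(-2,5) = (-2.0000,5.0000)
o1: d²=13 ≤ ρ²=32; F_rep = 16·(-3,2)/13² = (-0.2840,0.1893)
o2: d²=82 > ρ²=32 → inactive
F = F_att + ΣF_rep = (-2.2840,5.1893)
Δp = p'−p = (-0.2284,0.5189); α = Δx/Fx = (-193/845) / (-386/169) = 1/10
check: Δy/Fy = (877/1690) / (877/169) = 1/10 ✓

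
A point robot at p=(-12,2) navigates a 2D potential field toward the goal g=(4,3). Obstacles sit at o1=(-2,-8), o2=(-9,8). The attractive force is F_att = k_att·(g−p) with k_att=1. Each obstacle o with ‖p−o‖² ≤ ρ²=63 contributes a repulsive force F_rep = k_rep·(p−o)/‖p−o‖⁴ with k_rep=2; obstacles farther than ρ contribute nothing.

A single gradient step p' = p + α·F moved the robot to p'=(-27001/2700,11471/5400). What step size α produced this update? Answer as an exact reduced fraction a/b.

F_att = 1·(g−p) = 1·(16,1) = (16.0000,1.0000)
o1: d²=200 > ρ²=63 → inactive
o2: d²=45 ≤ ρ²=63; F_rep = 2·(-3,-6)/45² = (-0.0030,-0.0059)
F = F_att + ΣF_rep = (15.9970,0.9941)
Δp = p'−p = (1.9996,0.1243); α = Δx/Fx = (5399/2700) / (10798/675) = 1/8
check: Δy/Fy = (671/5400) / (671/675) = 1/8 ✓

α = 1/8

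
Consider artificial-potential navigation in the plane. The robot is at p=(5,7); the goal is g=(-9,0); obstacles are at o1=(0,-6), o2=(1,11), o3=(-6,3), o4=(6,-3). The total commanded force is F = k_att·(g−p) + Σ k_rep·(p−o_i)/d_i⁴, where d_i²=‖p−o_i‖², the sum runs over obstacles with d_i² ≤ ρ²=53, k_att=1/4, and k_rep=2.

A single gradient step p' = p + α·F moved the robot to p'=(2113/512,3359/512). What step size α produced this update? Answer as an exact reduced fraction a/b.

F_att = 1/4·(g−p) = 1/4·(-14,-7) = (-3.5000,-1.7500)
o1: d²=194 > ρ²=53 → inactive
o2: d²=32 ≤ ρ²=53; F_rep = 2·(4,-4)/32² = (0.0078,-0.0078)
o3: d²=137 > ρ²=53 → inactive
o4: d²=101 > ρ²=53 → inactive
F = F_att + ΣF_rep = (-3.4922,-1.7578)
Δp = p'−p = (-0.8730,-0.4395); α = Δx/Fx = (-447/512) / (-447/128) = 1/4
check: Δy/Fy = (-225/512) / (-225/128) = 1/4 ✓

α = 1/4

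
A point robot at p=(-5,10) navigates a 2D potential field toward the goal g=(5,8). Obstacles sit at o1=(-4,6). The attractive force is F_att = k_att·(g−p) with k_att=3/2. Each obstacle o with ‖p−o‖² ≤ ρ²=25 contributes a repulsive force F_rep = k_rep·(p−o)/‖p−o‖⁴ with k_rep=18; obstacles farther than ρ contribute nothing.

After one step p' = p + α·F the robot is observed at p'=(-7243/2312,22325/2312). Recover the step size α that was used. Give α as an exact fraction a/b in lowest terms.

α = 1/8

F_att = 3/2·(g−p) = 3/2·(10,-2) = (15.0000,-3.0000)
o1: d²=17 ≤ ρ²=25; F_rep = 18·(-1,4)/17² = (-0.0623,0.2491)
F = F_att + ΣF_rep = (14.9377,-2.7509)
Δp = p'−p = (1.8672,-0.3439); α = Δx/Fx = (4317/2312) / (4317/289) = 1/8
check: Δy/Fy = (-795/2312) / (-795/289) = 1/8 ✓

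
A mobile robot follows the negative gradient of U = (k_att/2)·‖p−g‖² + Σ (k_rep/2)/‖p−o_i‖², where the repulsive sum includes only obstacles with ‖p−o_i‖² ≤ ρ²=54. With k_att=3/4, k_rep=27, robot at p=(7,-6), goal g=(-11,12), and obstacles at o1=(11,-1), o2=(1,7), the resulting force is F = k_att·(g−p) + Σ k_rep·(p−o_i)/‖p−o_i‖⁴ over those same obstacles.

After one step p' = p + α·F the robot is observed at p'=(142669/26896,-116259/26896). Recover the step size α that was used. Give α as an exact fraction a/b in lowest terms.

α = 1/8

F_att = 3/4·(g−p) = 3/4·(-18,18) = (-13.5000,13.5000)
o1: d²=41 ≤ ρ²=54; F_rep = 27·(-4,-5)/41² = (-0.0642,-0.0803)
o2: d²=205 > ρ²=54 → inactive
F = F_att + ΣF_rep = (-13.5642,13.4197)
Δp = p'−p = (-1.6955,1.6775); α = Δx/Fx = (-45603/26896) / (-45603/3362) = 1/8
check: Δy/Fy = (45117/26896) / (45117/3362) = 1/8 ✓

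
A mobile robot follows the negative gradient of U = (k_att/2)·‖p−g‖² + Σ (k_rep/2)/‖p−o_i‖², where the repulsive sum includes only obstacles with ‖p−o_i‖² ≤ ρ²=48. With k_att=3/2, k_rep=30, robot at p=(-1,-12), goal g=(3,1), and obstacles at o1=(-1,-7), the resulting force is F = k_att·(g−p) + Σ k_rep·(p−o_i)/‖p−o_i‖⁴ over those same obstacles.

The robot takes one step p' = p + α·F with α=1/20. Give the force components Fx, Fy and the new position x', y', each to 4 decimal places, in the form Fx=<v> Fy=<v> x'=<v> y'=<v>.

Fx=6.0000 Fy=19.2600 x'=-0.7000 y'=-11.0370

F_att = 3/2·(g−p) = 3/2·(4,13) = (6.0000,19.5000)
o1: d²=25 ≤ ρ²=48; F_rep = 30·(0,-5)/25² = (0.0000,-0.2400)
F = F_att + ΣF_rep = (6.0000,19.2600)
p' = p + 1/20·F = (-0.7000,-11.0370)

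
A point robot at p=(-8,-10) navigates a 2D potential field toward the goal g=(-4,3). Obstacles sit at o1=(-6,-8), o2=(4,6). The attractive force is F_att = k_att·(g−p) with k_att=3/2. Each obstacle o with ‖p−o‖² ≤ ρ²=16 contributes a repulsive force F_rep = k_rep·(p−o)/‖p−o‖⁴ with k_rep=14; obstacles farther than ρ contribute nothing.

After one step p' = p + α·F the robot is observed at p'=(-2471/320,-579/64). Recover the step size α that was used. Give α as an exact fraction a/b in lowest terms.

F_att = 3/2·(g−p) = 3/2·(4,13) = (6.0000,19.5000)
o1: d²=8 ≤ ρ²=16; F_rep = 14·(-2,-2)/8² = (-0.4375,-0.4375)
o2: d²=400 > ρ²=16 → inactive
F = F_att + ΣF_rep = (5.5625,19.0625)
Δp = p'−p = (0.2781,0.9531); α = Δx/Fx = (89/320) / (89/16) = 1/20
check: Δy/Fy = (61/64) / (305/16) = 1/20 ✓

α = 1/20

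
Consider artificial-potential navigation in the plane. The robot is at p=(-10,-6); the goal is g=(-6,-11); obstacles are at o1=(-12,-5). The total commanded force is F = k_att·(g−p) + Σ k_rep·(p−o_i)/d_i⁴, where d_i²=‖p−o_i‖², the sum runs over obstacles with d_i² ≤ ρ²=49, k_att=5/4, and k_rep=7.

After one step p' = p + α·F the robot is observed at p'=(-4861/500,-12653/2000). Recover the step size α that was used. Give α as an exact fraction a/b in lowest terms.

α = 1/20

F_att = 5/4·(g−p) = 5/4·(4,-5) = (5.0000,-6.2500)
o1: d²=5 ≤ ρ²=49; F_rep = 7·(2,-1)/5² = (0.5600,-0.2800)
F = F_att + ΣF_rep = (5.5600,-6.5300)
Δp = p'−p = (0.2780,-0.3265); α = Δx/Fx = (139/500) / (139/25) = 1/20
check: Δy/Fy = (-653/2000) / (-653/100) = 1/20 ✓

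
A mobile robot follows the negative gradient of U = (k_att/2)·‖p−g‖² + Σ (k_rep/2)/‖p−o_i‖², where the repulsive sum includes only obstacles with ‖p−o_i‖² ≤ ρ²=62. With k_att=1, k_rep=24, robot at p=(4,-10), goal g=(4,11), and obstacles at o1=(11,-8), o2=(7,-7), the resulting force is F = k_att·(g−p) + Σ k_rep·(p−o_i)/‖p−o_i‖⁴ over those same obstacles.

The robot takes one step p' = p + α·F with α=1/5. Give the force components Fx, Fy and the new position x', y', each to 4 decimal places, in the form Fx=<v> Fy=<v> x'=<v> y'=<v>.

Fx=-0.2820 Fy=20.7607 x'=3.9436 y'=-5.8479

F_att = 1·(g−p) = 1·(0,21) = (0.0000,21.0000)
o1: d²=53 ≤ ρ²=62; F_rep = 24·(-7,-2)/53² = (-0.0598,-0.0171)
o2: d²=18 ≤ ρ²=62; F_rep = 24·(-3,-3)/18² = (-0.2222,-0.2222)
F = F_att + ΣF_rep = (-0.2820,20.7607)
p' = p + 1/5·F = (3.9436,-5.8479)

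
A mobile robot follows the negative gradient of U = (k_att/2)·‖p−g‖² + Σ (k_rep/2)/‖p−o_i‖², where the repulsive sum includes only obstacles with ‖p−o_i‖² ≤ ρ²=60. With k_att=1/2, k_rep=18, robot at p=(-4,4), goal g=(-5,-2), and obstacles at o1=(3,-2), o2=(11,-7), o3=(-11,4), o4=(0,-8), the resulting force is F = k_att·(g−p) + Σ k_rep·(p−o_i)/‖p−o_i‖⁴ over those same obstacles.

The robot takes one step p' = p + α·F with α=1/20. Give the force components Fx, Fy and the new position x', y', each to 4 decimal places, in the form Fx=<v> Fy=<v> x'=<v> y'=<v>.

F_att = 1/2·(g−p) = 1/2·(-1,-6) = (-0.5000,-3.0000)
o1: d²=85 > ρ²=60 → inactive
o2: d²=346 > ρ²=60 → inactive
o3: d²=49 ≤ ρ²=60; F_rep = 18·(7,0)/49² = (0.0525,0.0000)
o4: d²=160 > ρ²=60 → inactive
F = F_att + ΣF_rep = (-0.4475,-3.0000)
p' = p + 1/20·F = (-4.0224,3.8500)

Fx=-0.4475 Fy=-3.0000 x'=-4.0224 y'=3.8500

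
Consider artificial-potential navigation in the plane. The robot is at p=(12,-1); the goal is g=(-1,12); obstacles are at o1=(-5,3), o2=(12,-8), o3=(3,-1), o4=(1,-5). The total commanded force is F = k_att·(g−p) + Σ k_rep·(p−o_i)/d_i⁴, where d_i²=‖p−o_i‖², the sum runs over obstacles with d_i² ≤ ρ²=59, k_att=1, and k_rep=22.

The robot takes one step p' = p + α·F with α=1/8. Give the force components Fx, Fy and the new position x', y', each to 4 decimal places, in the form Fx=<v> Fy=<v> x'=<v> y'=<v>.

Fx=-13.0000 Fy=13.0641 x'=10.3750 y'=0.6330

F_att = 1·(g−p) = 1·(-13,13) = (-13.0000,13.0000)
o1: d²=305 > ρ²=59 → inactive
o2: d²=49 ≤ ρ²=59; F_rep = 22·(0,7)/49² = (0.0000,0.0641)
o3: d²=81 > ρ²=59 → inactive
o4: d²=137 > ρ²=59 → inactive
F = F_att + ΣF_rep = (-13.0000,13.0641)
p' = p + 1/8·F = (10.3750,0.6330)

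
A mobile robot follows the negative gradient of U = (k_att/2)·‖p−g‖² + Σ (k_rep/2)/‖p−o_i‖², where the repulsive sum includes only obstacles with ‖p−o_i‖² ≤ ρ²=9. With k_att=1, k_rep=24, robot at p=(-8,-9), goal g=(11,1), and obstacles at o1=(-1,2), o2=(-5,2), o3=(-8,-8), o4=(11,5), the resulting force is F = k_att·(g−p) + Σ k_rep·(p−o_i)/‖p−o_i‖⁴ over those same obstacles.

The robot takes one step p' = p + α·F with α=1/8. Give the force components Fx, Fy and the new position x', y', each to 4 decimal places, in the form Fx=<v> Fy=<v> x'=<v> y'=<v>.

F_att = 1·(g−p) = 1·(19,10) = (19.0000,10.0000)
o1: d²=170 > ρ²=9 → inactive
o2: d²=130 > ρ²=9 → inactive
o3: d²=1 ≤ ρ²=9; F_rep = 24·(0,-1)/1² = (0.0000,-24.0000)
o4: d²=557 > ρ²=9 → inactive
F = F_att + ΣF_rep = (19.0000,-14.0000)
p' = p + 1/8·F = (-5.6250,-10.7500)

Fx=19.0000 Fy=-14.0000 x'=-5.6250 y'=-10.7500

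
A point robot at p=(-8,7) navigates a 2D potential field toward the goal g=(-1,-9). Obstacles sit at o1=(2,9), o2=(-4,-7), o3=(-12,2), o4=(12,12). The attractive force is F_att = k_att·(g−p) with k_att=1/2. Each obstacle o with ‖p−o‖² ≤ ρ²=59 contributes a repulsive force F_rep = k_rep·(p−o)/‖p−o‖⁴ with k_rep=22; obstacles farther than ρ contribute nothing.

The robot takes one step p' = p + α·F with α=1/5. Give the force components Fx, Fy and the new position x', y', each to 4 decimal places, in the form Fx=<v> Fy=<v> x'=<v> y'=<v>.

Fx=3.5523 Fy=-7.9346 x'=-7.2895 y'=5.4131

F_att = 1/2·(g−p) = 1/2·(7,-16) = (3.5000,-8.0000)
o1: d²=104 > ρ²=59 → inactive
o2: d²=212 > ρ²=59 → inactive
o3: d²=41 ≤ ρ²=59; F_rep = 22·(4,5)/41² = (0.0523,0.0654)
o4: d²=425 > ρ²=59 → inactive
F = F_att + ΣF_rep = (3.5523,-7.9346)
p' = p + 1/5·F = (-7.2895,5.4131)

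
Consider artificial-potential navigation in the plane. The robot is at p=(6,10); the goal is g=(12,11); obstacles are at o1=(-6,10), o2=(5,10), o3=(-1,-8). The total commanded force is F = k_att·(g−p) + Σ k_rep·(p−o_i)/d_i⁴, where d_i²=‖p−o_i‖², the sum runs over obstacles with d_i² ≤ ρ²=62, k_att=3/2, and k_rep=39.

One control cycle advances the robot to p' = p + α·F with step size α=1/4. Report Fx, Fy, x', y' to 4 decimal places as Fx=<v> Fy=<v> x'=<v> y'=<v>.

F_att = 3/2·(g−p) = 3/2·(6,1) = (9.0000,1.5000)
o1: d²=144 > ρ²=62 → inactive
o2: d²=1 ≤ ρ²=62; F_rep = 39·(1,0)/1² = (39.0000,0.0000)
o3: d²=373 > ρ²=62 → inactive
F = F_att + ΣF_rep = (48.0000,1.5000)
p' = p + 1/4·F = (18.0000,10.3750)

Fx=48.0000 Fy=1.5000 x'=18.0000 y'=10.3750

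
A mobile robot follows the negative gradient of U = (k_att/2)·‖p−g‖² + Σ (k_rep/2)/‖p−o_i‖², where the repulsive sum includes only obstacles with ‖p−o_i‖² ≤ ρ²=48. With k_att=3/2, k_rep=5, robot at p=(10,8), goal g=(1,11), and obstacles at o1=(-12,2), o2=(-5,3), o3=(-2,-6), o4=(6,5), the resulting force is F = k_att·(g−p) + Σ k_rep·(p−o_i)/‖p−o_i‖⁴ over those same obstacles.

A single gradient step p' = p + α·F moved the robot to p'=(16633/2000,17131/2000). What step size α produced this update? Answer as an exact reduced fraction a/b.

α = 1/8

F_att = 3/2·(g−p) = 3/2·(-9,3) = (-13.5000,4.5000)
o1: d²=520 > ρ²=48 → inactive
o2: d²=250 > ρ²=48 → inactive
o3: d²=340 > ρ²=48 → inactive
o4: d²=25 ≤ ρ²=48; F_rep = 5·(4,3)/25² = (0.0320,0.0240)
F = F_att + ΣF_rep = (-13.4680,4.5240)
Δp = p'−p = (-1.6835,0.5655); α = Δx/Fx = (-3367/2000) / (-3367/250) = 1/8
check: Δy/Fy = (1131/2000) / (1131/250) = 1/8 ✓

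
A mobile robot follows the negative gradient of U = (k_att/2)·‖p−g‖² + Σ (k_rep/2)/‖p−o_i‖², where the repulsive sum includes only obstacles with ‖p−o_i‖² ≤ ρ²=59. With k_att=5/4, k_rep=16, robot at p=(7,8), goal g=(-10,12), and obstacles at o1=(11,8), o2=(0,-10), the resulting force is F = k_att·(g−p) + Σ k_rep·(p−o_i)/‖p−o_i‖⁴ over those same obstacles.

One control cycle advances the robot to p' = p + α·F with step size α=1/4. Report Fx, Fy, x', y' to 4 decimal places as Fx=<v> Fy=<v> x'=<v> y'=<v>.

F_att = 5/4·(g−p) = 5/4·(-17,4) = (-21.2500,5.0000)
o1: d²=16 ≤ ρ²=59; F_rep = 16·(-4,0)/16² = (-0.2500,0.0000)
o2: d²=373 > ρ²=59 → inactive
F = F_att + ΣF_rep = (-21.5000,5.0000)
p' = p + 1/4·F = (1.6250,9.2500)

Fx=-21.5000 Fy=5.0000 x'=1.6250 y'=9.2500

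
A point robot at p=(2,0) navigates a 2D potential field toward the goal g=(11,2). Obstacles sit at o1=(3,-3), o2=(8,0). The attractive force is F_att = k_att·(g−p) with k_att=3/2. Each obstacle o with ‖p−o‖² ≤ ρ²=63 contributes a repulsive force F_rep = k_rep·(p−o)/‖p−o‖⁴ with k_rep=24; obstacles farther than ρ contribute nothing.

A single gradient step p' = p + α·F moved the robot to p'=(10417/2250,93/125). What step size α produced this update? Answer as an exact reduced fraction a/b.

α = 1/5

F_att = 3/2·(g−p) = 3/2·(9,2) = (13.5000,3.0000)
o1: d²=10 ≤ ρ²=63; F_rep = 24·(-1,3)/10² = (-0.2400,0.7200)
o2: d²=36 ≤ ρ²=63; F_rep = 24·(-6,0)/36² = (-0.1111,0.0000)
F = F_att + ΣF_rep = (13.1489,3.7200)
Δp = p'−p = (2.6298,0.7440); α = Δx/Fx = (5917/2250) / (5917/450) = 1/5
check: Δy/Fy = (93/125) / (93/25) = 1/5 ✓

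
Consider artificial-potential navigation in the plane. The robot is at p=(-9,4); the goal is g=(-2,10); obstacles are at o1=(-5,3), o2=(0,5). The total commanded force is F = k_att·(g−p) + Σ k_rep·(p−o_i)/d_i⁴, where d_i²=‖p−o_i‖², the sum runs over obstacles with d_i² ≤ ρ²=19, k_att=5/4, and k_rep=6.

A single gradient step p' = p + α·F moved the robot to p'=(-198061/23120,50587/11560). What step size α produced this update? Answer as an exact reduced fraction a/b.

F_att = 5/4·(g−p) = 5/4·(7,6) = (8.7500,7.5000)
o1: d²=17 ≤ ρ²=19; F_rep = 6·(-4,1)/17² = (-0.0830,0.0208)
o2: d²=82 > ρ²=19 → inactive
F = F_att + ΣF_rep = (8.6670,7.5208)
Δp = p'−p = (0.4333,0.3760); α = Δx/Fx = (10019/23120) / (10019/1156) = 1/20
check: Δy/Fy = (4347/11560) / (4347/578) = 1/20 ✓

α = 1/20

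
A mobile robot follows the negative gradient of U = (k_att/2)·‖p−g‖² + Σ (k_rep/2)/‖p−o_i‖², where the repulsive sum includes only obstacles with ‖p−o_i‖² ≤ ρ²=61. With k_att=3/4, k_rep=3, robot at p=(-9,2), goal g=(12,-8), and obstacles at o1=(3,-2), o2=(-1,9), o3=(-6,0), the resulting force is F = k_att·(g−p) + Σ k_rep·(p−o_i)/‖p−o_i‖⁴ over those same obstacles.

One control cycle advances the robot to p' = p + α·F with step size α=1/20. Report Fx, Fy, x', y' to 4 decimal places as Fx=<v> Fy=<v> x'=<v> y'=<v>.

F_att = 3/4·(g−p) = 3/4·(21,-10) = (15.7500,-7.5000)
o1: d²=160 > ρ²=61 → inactive
o2: d²=113 > ρ²=61 → inactive
o3: d²=13 ≤ ρ²=61; F_rep = 3·(-3,2)/13² = (-0.0533,0.0355)
F = F_att + ΣF_rep = (15.6967,-7.4645)
p' = p + 1/20·F = (-8.2152,1.6268)

Fx=15.6967 Fy=-7.4645 x'=-8.2152 y'=1.6268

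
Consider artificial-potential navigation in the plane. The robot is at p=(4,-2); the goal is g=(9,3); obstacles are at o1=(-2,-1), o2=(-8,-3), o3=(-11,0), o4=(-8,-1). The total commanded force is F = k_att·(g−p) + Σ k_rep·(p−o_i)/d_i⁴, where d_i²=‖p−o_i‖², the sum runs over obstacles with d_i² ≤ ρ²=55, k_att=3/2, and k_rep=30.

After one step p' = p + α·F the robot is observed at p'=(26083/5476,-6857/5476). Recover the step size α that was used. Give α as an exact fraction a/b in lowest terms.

α = 1/10

F_att = 3/2·(g−p) = 3/2·(5,5) = (7.5000,7.5000)
o1: d²=37 ≤ ρ²=55; F_rep = 30·(6,-1)/37² = (0.1315,-0.0219)
o2: d²=145 > ρ²=55 → inactive
o3: d²=229 > ρ²=55 → inactive
o4: d²=145 > ρ²=55 → inactive
F = F_att + ΣF_rep = (7.6315,7.4781)
Δp = p'−p = (0.7631,0.7478); α = Δx/Fx = (4179/5476) / (20895/2738) = 1/10
check: Δy/Fy = (4095/5476) / (20475/2738) = 1/10 ✓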